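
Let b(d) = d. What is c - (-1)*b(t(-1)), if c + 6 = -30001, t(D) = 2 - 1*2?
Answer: -30007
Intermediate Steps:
t(D) = 0 (t(D) = 2 - 2 = 0)
c = -30007 (c = -6 - 30001 = -30007)
c - (-1)*b(t(-1)) = -30007 - (-1)*0 = -30007 - 1*0 = -30007 + 0 = -30007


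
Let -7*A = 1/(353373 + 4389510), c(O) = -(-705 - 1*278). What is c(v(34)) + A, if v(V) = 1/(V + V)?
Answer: 32635777922/33200181 ≈ 983.00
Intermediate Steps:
v(V) = 1/(2*V)
c(O) = 983 (c(O) = -(-705 - 278) = -1*(-983) = 983)
A = -1/33200181 (A = -1/(7*(353373 + 4389510)) = -1/7/4742883 = -1/7*1/4742883 = -1/33200181 ≈ -3.0120e-8)
c(v(34)) + A = 983 - 1/33200181 = 32635777922/33200181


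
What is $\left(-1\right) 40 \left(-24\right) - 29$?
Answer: $931$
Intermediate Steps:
$\left(-1\right) 40 \left(-24\right) - 29 = \left(-40\right) \left(-24\right) - 29 = 960 - 29 = 931$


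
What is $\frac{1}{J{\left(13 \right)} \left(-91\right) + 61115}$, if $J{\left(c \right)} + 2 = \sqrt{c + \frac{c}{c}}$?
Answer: $\frac{61297}{3757206275} + \frac{91 \sqrt{14}}{3757206275} \approx 1.6405 \cdot 10^{-5}$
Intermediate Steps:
$J{\left(c \right)} = -2 + \sqrt{1 + c}$ ($J{\left(c \right)} = -2 + \sqrt{c + \frac{c}{c}} = -2 + \sqrt{c + 1} = -2 + \sqrt{1 + c}$)
$\frac{1}{J{\left(13 \right)} \left(-91\right) + 61115} = \frac{1}{\left(-2 + \sqrt{1 + 13}\right) \left(-91\right) + 61115} = \frac{1}{\left(-2 + \sqrt{14}\right) \left(-91\right) + 61115} = \frac{1}{\left(182 - 91 \sqrt{14}\right) + 61115} = \frac{1}{61297 - 91 \sqrt{14}}$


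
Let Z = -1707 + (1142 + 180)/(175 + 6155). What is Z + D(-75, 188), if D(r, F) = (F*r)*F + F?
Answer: -8394588974/3165 ≈ -2.6523e+6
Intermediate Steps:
D(r, F) = F + r*F**2 (D(r, F) = r*F**2 + F = F + r*F**2)
Z = -5401994/3165 (Z = -1707 + 1322/6330 = -1707 + 1322*(1/6330) = -1707 + 661/3165 = -5401994/3165 ≈ -1706.8)
Z + D(-75, 188) = -5401994/3165 + 188*(1 + 188*(-75)) = -5401994/3165 + 188*(1 - 14100) = -5401994/3165 + 188*(-14099) = -5401994/3165 - 2650612 = -8394588974/3165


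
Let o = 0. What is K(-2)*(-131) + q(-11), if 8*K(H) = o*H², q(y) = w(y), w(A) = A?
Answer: -11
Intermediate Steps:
q(y) = y
K(H) = 0 (K(H) = (0*H²)/8 = (⅛)*0 = 0)
K(-2)*(-131) + q(-11) = 0*(-131) - 11 = 0 - 11 = -11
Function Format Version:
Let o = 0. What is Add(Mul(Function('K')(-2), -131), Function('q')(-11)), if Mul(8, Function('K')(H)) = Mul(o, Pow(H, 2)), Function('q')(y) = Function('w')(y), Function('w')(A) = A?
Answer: -11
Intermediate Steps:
Function('q')(y) = y
Function('K')(H) = 0 (Function('K')(H) = Mul(Rational(1, 8), Mul(0, Pow(H, 2))) = Mul(Rational(1, 8), 0) = 0)
Add(Mul(Function('K')(-2), -131), Function('q')(-11)) = Add(Mul(0, -131), -11) = Add(0, -11) = -11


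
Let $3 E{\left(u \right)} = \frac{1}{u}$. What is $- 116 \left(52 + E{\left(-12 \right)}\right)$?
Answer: $- \frac{54259}{9} \approx -6028.8$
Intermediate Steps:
$E{\left(u \right)} = \frac{1}{3 u}$
$- 116 \left(52 + E{\left(-12 \right)}\right) = - 116 \left(52 + \frac{1}{3 \left(-12\right)}\right) = - 116 \left(52 + \frac{1}{3} \left(- \frac{1}{12}\right)\right) = - 116 \left(52 - \frac{1}{36}\right) = \left(-116\right) \frac{1871}{36} = - \frac{54259}{9}$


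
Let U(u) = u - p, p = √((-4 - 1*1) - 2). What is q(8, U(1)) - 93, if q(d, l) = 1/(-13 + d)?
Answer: -466/5 ≈ -93.200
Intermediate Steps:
p = I*√7 (p = √((-4 - 1) - 2) = √(-5 - 2) = √(-7) = I*√7 ≈ 2.6458*I)
U(u) = u - I*√7
q(8, U(1)) - 93 = 1/(-13 + 8) - 93 = 1/(-5) - 93 = -⅕ - 93 = -466/5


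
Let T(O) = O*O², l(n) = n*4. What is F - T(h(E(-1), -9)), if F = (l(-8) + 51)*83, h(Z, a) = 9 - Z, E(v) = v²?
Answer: 1065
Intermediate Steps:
l(n) = 4*n
T(O) = O³
F = 1577 (F = (4*(-8) + 51)*83 = (-32 + 51)*83 = 19*83 = 1577)
F - T(h(E(-1), -9)) = 1577 - (9 - 1*(-1)²)³ = 1577 - (9 - 1*1)³ = 1577 - (9 - 1)³ = 1577 - 1*8³ = 1577 - 1*512 = 1577 - 512 = 1065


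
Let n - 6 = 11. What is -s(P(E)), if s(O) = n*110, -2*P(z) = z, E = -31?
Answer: -1870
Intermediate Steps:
n = 17 (n = 6 + 11 = 17)
P(z) = -z/2
s(O) = 1870 (s(O) = 17*110 = 1870)
-s(P(E)) = -1*1870 = -1870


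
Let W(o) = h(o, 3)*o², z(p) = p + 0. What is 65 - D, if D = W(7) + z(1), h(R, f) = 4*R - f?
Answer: -1161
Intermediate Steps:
h(R, f) = -f + 4*R
z(p) = p
W(o) = o²*(-3 + 4*o) (W(o) = (-1*3 + 4*o)*o² = (-3 + 4*o)*o² = o²*(-3 + 4*o))
D = 1226 (D = 7²*(-3 + 4*7) + 1 = 49*(-3 + 28) + 1 = 49*25 + 1 = 1225 + 1 = 1226)
65 - D = 65 - 1*1226 = 65 - 1226 = -1161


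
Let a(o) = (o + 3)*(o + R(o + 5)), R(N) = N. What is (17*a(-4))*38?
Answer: 1938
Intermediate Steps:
a(o) = (3 + o)*(5 + 2*o) (a(o) = (o + 3)*(o + (o + 5)) = (3 + o)*(o + (5 + o)) = (3 + o)*(5 + 2*o))
(17*a(-4))*38 = (17*(15 + 2*(-4)² + 11*(-4)))*38 = (17*(15 + 2*16 - 44))*38 = (17*(15 + 32 - 44))*38 = (17*3)*38 = 51*38 = 1938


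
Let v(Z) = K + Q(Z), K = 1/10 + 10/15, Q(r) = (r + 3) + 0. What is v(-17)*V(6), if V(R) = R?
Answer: -397/5 ≈ -79.400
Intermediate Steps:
Q(r) = 3 + r (Q(r) = (3 + r) + 0 = 3 + r)
K = 23/30 (K = 1*(1/10) + 10*(1/15) = 1/10 + 2/3 = 23/30 ≈ 0.76667)
v(Z) = 113/30 + Z (v(Z) = 23/30 + (3 + Z) = 113/30 + Z)
v(-17)*V(6) = (113/30 - 17)*6 = -397/30*6 = -397/5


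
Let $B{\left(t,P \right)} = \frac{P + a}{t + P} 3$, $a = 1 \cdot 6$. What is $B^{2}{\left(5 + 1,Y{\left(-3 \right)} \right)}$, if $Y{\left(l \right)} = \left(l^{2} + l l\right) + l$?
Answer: $9$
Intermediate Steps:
$a = 6$
$Y{\left(l \right)} = l + 2 l^{2}$ ($Y{\left(l \right)} = \left(l^{2} + l^{2}\right) + l = 2 l^{2} + l = l + 2 l^{2}$)
$B{\left(t,P \right)} = \frac{3 \left(6 + P\right)}{P + t}$ ($B{\left(t,P \right)} = \frac{P + 6}{t + P} 3 = \frac{6 + P}{P + t} 3 = \frac{3 \left(6 + P\right)}{P + t}$)
$B^{2}{\left(5 + 1,Y{\left(-3 \right)} \right)} = \left(\frac{3 \left(6 - 3 \left(1 + 2 \left(-3\right)\right)\right)}{- 3 \left(1 + 2 \left(-3\right)\right) + \left(5 + 1\right)}\right)^{2} = \left(\frac{3 \left(6 - 3 \left(1 - 6\right)\right)}{- 3 \left(1 - 6\right) + 6}\right)^{2} = \left(\frac{3 \left(6 - -15\right)}{\left(-3\right) \left(-5\right) + 6}\right)^{2} = \left(\frac{3 \left(6 + 15\right)}{15 + 6}\right)^{2} = \left(3 \cdot \frac{1}{21} \cdot 21\right)^{2} = 3^{2} = 9$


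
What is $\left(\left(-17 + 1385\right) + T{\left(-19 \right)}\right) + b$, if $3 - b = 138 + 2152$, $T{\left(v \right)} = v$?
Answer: $-938$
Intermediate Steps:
$b = -2287$ ($b = 3 - \left(138 + 2152\right) = 3 - 2290 = -2287$)
$\left(\left(-17 + 1385\right) + T{\left(-19 \right)}\right) + b = \left(\left(-17 + 1385\right) - 19\right) - 2287 = \left(1368 - 19\right) - 2287 = 1349 - 2287 = -938$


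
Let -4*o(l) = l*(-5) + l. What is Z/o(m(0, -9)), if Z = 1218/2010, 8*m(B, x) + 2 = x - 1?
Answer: -406/1005 ≈ -0.40398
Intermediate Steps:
m(B, x) = -3/8 + x/8 (m(B, x) = -¼ + (x - 1)/8 = -¼ + (-1 + x)/8 = -¼ + (-⅛ + x/8) = -3/8 + x/8)
Z = 203/335 (Z = 1218*(1/2010) = 203/335 ≈ 0.60597)
o(l) = l (o(l) = -(l*(-5) + l)/4 = -(-5*l + l)/4 = -(-1)*l = l)
Z/o(m(0, -9)) = 203/(335*(-3/8 + (⅛)*(-9))) = 203/(335*(-3/8 - 9/8)) = 203/(335*(-3/2)) = (203/335)*(-⅔) = -406/1005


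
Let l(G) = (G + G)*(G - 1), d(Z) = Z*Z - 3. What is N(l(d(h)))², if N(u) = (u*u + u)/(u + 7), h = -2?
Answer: 0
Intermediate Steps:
d(Z) = -3 + Z² (d(Z) = Z² - 3 = -3 + Z²)
l(G) = 2*G*(-1 + G) (l(G) = (2*G)*(-1 + G) = 2*G*(-1 + G))
N(u) = (u + u²)/(7 + u) (N(u) = (u² + u)/(7 + u) = (u + u²)/(7 + u))
N(l(d(h)))² = ((2*(-3 + (-2)²)*(-1 + (-3 + (-2)²)))*(1 + 2*(-3 + (-2)²)*(-1 + (-3 + (-2)²)))/(7 + 2*(-3 + (-2)²)*(-1 + (-3 + (-2)²))))² = ((2*(-3 + 4)*(-1 + (-3 + 4)))*(1 + 2*(-3 + 4)*(-1 + (-3 + 4)))/(7 + 2*(-3 + 4)*(-1 + (-3 + 4))))² = ((2*1*(-1 + 1))*(1 + 2*1*(-1 + 1))/(7 + 2*1*(-1 + 1)))² = ((2*1*0)*(1 + 2*1*0)/(7 + 2*1*0))² = (0*(1 + 0)/(7 + 0))² = (0*1/7)² = (0*(⅐)*1)² = 0² = 0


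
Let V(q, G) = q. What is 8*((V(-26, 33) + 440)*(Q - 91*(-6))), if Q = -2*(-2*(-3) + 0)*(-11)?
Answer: 2245536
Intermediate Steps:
Q = 132 (Q = -2*(6 + 0)*(-11) = -2*6*(-11) = -12*(-11) = 132)
8*((V(-26, 33) + 440)*(Q - 91*(-6))) = 8*((-26 + 440)*(132 - 91*(-6))) = 8*(414*(132 + 546)) = 8*(414*678) = 8*280692 = 2245536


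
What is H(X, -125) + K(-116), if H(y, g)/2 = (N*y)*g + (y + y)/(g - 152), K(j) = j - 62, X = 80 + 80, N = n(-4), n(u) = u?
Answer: 44270054/277 ≈ 1.5982e+5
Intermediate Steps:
N = -4
X = 160
K(j) = -62 + j
H(y, g) = -8*g*y + 4*y/(-152 + g) (H(y, g) = 2*((-4*y)*g + (y + y)/(g - 152)) = 2*(-4*g*y + (2*y)/(-152 + g)) = 2*(-4*g*y + 2*y/(-152 + g)) = -8*g*y + 4*y/(-152 + g))
H(X, -125) + K(-116) = 4*160*(1 - 2*(-125)**2 + 304*(-125))/(-152 - 125) + (-62 - 116) = 4*160*(1 - 2*15625 - 38000)/(-277) - 178 = 4*160*(-1/277)*(1 - 31250 - 38000) - 178 = 4*160*(-1/277)*(-69249) - 178 = 44319360/277 - 178 = 44270054/277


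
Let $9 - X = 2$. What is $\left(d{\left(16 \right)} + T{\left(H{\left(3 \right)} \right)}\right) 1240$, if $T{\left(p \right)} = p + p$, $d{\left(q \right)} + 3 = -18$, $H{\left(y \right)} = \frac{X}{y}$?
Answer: $- \frac{60760}{3} \approx -20253.0$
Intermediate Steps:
$X = 7$ ($X = 9 - 2 = 7$)
$H{\left(y \right)} = \frac{7}{y}$
$d{\left(q \right)} = -21$ ($d{\left(q \right)} = -3 - 18 = -21$)
$T{\left(p \right)} = 2 p$
$\left(d{\left(16 \right)} + T{\left(H{\left(3 \right)} \right)}\right) 1240 = \left(-21 + 2 \cdot \frac{7}{3}\right) 1240 = \left(-21 + \frac{14}{3}\right) 1240 = \left(- \frac{49}{3}\right) 1240 = - \frac{60760}{3}$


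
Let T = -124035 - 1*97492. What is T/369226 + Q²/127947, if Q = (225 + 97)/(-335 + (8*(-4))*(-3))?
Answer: -1618983065627765/2698473668695662 ≈ -0.59996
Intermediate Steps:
Q = -322/239 (Q = 322/(-335 - 32*(-3)) = 322/(-335 + 96) = 322/(-239) = 322*(-1/239) = -322/239 ≈ -1.3473)
T = -221527 (T = -124035 - 97492 = -221527)
T/369226 + Q²/127947 = -221527/369226 + (-322/239)²/127947 = -221527*1/369226 + (103684/57121)*(1/127947) = -221527/369226 + 103684/7308460587 = -1618983065627765/2698473668695662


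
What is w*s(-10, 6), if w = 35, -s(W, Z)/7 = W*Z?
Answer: 14700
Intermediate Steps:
s(W, Z) = -7*W*Z
w*s(-10, 6) = 35*(-7*(-10)*6) = 35*420 = 14700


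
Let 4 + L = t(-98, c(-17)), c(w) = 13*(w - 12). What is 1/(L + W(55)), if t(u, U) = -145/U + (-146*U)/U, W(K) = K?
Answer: -13/1230 ≈ -0.010569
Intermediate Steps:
c(w) = -156 + 13*w (c(w) = 13*(-12 + w) = -156 + 13*w)
t(u, U) = -146 - 145/U (t(u, U) = -145/U - 146 = -146 - 145/U)
L = -1945/13 (L = -4 + (-146 - 145/(-156 + 13*(-17))) = -4 + (-146 - 145/(-156 - 221)) = -4 + (-146 - 145/(-377)) = -4 + (-146 - 145*(-1/377)) = -4 + (-146 + 5/13) = -4 - 1893/13 = -1945/13 ≈ -149.62)
1/(L + W(55)) = 1/(-1945/13 + 55) = 1/(-1230/13) = -13/1230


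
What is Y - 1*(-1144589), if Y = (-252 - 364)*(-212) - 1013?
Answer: 1274168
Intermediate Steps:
Y = 129579 (Y = -616*(-212) - 1013 = 130592 - 1013 = 129579)
Y - 1*(-1144589) = 129579 - 1*(-1144589) = 129579 + 1144589 = 1274168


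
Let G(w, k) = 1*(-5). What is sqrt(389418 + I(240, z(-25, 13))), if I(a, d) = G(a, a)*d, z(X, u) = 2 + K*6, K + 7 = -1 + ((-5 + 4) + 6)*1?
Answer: sqrt(389498) ≈ 624.10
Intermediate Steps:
G(w, k) = -5
K = -3 (K = -7 + (-1 + ((-5 + 4) + 6)*1) = -7 + (-1 + (-1 + 6)*1) = -7 + (-1 + 5*1) = -7 + (-1 + 5) = -7 + 4 = -3)
z(X, u) = -16 (z(X, u) = 2 - 3*6 = 2 - 18 = -16)
I(a, d) = -5*d
sqrt(389418 + I(240, z(-25, 13))) = sqrt(389418 - 5*(-16)) = sqrt(389418 + 80) = sqrt(389498)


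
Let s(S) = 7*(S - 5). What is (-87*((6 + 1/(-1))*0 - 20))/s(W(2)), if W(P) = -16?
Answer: -580/49 ≈ -11.837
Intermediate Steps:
s(S) = -35 + 7*S (s(S) = 7*(-5 + S) = -35 + 7*S)
(-87*((6 + 1/(-1))*0 - 20))/s(W(2)) = (-87*((6 + 1/(-1))*0 - 20))/(-35 + 7*(-16)) = (-87*((6 - 1)*0 - 20))/(-35 - 112) = -87*(5*0 - 20)/(-147) = -87*(0 - 20)*(-1/147) = -87*(-20)*(-1/147) = 1740*(-1/147) = -580/49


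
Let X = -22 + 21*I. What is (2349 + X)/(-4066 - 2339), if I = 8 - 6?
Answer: -2369/6405 ≈ -0.36987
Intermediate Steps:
I = 2
X = 20 (X = -22 + 21*2 = -22 + 42 = 20)
(2349 + X)/(-4066 - 2339) = (2349 + 20)/(-4066 - 2339) = 2369/(-6405) = 2369*(-1/6405) = -2369/6405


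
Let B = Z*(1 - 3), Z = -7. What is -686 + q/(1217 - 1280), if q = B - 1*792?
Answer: -42440/63 ≈ -673.65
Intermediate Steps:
B = 14 (B = -7*(1 - 3) = -7*(-2) = 14)
q = -778 (q = 14 - 1*792 = 14 - 792 = -778)
-686 + q/(1217 - 1280) = -686 - 778/(1217 - 1280) = -686 - 778/(-63) = -686 - 778*(-1/63) = -686 + 778/63 = -42440/63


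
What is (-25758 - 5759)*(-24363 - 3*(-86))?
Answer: 759717285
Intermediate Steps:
(-25758 - 5759)*(-24363 - 3*(-86)) = -31517*(-24363 + 258) = -31517*(-24105) = 759717285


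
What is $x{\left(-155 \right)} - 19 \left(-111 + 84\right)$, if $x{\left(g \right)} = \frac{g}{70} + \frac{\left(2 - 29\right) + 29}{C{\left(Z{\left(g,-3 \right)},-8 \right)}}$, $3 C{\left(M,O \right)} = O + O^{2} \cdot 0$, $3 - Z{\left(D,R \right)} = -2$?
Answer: $\frac{14281}{28} \approx 510.04$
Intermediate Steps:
$Z{\left(D,R \right)} = 5$ ($Z{\left(D,R \right)} = 3 - -2 = 3 + 2 = 5$)
$C{\left(M,O \right)} = \frac{O}{3}$ ($C{\left(M,O \right)} = \frac{O + O^{2} \cdot 0}{3} = \frac{O + 0}{3} = \frac{O}{3}$)
$x{\left(g \right)} = - \frac{3}{4} + \frac{g}{70}$ ($x{\left(g \right)} = \frac{g}{70} + \frac{\left(2 - 29\right) + 29}{\frac{1}{3} \left(-8\right)} = g \frac{1}{70} + \frac{-27 + 29}{- \frac{8}{3}} = \frac{g}{70} + 2 \left(- \frac{3}{8}\right) = \frac{g}{70} - \frac{3}{4} = - \frac{3}{4} + \frac{g}{70}$)
$x{\left(-155 \right)} - 19 \left(-111 + 84\right) = \left(- \frac{3}{4} + \frac{1}{70} \left(-155\right)\right) - 19 \left(-111 + 84\right) = \left(- \frac{3}{4} - \frac{31}{14}\right) - 19 \left(-27\right) = - \frac{83}{28} - -513 = - \frac{83}{28} + 513 = \frac{14281}{28}$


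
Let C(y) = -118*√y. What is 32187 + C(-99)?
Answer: 32187 - 354*I*√11 ≈ 32187.0 - 1174.1*I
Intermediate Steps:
32187 + C(-99) = 32187 - 354*I*√11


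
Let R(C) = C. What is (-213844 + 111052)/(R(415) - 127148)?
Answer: 102792/126733 ≈ 0.81109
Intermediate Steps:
(-213844 + 111052)/(R(415) - 127148) = (-213844 + 111052)/(415 - 127148) = -102792/(-126733) = -102792*(-1/126733) = 102792/126733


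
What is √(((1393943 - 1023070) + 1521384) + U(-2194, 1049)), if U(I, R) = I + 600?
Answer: √1890663 ≈ 1375.0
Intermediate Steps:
U(I, R) = 600 + I
√(((1393943 - 1023070) + 1521384) + U(-2194, 1049)) = √(((1393943 - 1023070) + 1521384) + (600 - 2194)) = √((370873 + 1521384) - 1594) = √(1892257 - 1594) = √1890663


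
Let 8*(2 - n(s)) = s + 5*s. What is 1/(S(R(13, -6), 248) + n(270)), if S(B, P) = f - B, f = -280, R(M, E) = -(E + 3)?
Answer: -2/967 ≈ -0.0020683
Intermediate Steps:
R(M, E) = -3 - E (R(M, E) = -(3 + E) = -3 - E)
S(B, P) = -280 - B
n(s) = 2 - 3*s/4 (n(s) = 2 - (s + 5*s)/8 = 2 - 3*s/4)
1/(S(R(13, -6), 248) + n(270)) = 1/((-280 - (-3 - 1*(-6))) + (2 - ¾*270)) = 1/((-280 - (-3 + 6)) + (2 - 405/2)) = 1/((-280 - 1*3) - 401/2) = 1/((-280 - 3) - 401/2) = 1/(-283 - 401/2) = 1/(-967/2) = -2/967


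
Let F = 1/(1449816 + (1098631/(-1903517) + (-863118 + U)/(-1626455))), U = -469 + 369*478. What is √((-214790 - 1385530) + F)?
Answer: I*√322426062881156244918904594936345442747166/448860773628069564 ≈ 1265.0*I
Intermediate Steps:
U = 175913 (U = -469 + 176382 = 175913)
F = 619196948447/897721547256139128 (F = 1/(1449816 + (1098631/(-1903517) + (-863118 + 175913)/(-1626455))) = 1/(1449816 + (1098631*(-1/1903517) - 687205*(-1/1626455))) = 1/(1449816 + (-1098631/1903517 + 137441/325291)) = 1/(1449816 - 95753496624/619196948447) = 1/(897721547256139128/619196948447) = 619196948447/897721547256139128 ≈ 6.8974e-7)
√((-214790 - 1385530) + F) = √((-214790 - 1385530) + 619196948447/897721547256139128) = √(-1600320 + 619196948447/897721547256139128) = √(-1436641746504325372372513/897721547256139128) = I*√322426062881156244918904594936345442747166/448860773628069564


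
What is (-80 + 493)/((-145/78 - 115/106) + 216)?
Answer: 853671/440387 ≈ 1.9385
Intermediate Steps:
(-80 + 493)/((-145/78 - 115/106) + 216) = 413/((-145*1/78 - 115*1/106) + 216) = 413/((-145/78 - 115/106) + 216) = 413/(-6085/2067 + 216) = 413/(440387/2067) = 413*(2067/440387) = 853671/440387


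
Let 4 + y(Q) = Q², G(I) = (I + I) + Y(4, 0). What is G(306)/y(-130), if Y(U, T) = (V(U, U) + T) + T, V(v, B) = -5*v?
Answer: 37/1056 ≈ 0.035038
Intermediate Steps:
Y(U, T) = -5*U + 2*T (Y(U, T) = (-5*U + T) + T = (T - 5*U) + T = -5*U + 2*T)
G(I) = -20 + 2*I (G(I) = (I + I) + (-5*4 + 2*0) = 2*I + (-20 + 0) = 2*I - 20 = -20 + 2*I)
y(Q) = -4 + Q²
G(306)/y(-130) = (-20 + 2*306)/(-4 + (-130)²) = (-20 + 612)/(-4 + 16900) = 592/16896 = 592*(1/16896) = 37/1056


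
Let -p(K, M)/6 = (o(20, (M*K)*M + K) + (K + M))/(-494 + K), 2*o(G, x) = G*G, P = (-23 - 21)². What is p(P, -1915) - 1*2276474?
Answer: -1641338417/721 ≈ -2.2765e+6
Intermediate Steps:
P = 1936 (P = (-44)² = 1936)
o(G, x) = G²/2 (o(G, x) = (G*G)/2 = G²/2)
p(K, M) = -6*(200 + K + M)/(-494 + K) (p(K, M) = -6*((½)*20² + (K + M))/(-494 + K) = -6*((½)*400 + (K + M))/(-494 + K) = -6*(200 + (K + M))/(-494 + K) = -6*(200 + K + M)/(-494 + K))
p(P, -1915) - 1*2276474 = 6*(-200 - 1*1936 - 1*(-1915))/(-494 + 1936) - 1*2276474 = 6*(-200 - 1936 + 1915)/1442 - 2276474 = 6*(1/1442)*(-221) - 2276474 = -663/721 - 2276474 = -1641338417/721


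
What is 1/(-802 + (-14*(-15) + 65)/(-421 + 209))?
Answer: -212/170299 ≈ -0.0012449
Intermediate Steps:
1/(-802 + (-14*(-15) + 65)/(-421 + 209)) = 1/(-802 + (210 + 65)/(-212)) = 1/(-802 + 275*(-1/212)) = 1/(-802 - 275/212) = 1/(-170299/212) = -212/170299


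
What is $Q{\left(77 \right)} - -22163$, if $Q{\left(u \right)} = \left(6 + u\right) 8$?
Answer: $22827$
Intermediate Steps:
$Q{\left(u \right)} = 48 + 8 u$
$Q{\left(77 \right)} - -22163 = \left(48 + 8 \cdot 77\right) - -22163 = \left(48 + 616\right) + 22163 = 664 + 22163 = 22827$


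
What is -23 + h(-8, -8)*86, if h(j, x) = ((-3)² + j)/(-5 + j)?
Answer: -385/13 ≈ -29.615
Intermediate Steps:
h(j, x) = (9 + j)/(-5 + j)
-23 + h(-8, -8)*86 = -23 + ((9 - 8)/(-5 - 8))*86 = -23 + (1/(-13))*86 = -23 - 1/13*1*86 = -23 - 1/13*86 = -23 - 86/13 = -385/13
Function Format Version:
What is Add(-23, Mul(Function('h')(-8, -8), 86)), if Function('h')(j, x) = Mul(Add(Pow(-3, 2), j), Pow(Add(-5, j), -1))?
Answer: Rational(-385, 13) ≈ -29.615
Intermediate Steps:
Function('h')(j, x) = Mul(Pow(Add(-5, j), -1), Add(9, j)) (Function('h')(j, x) = Mul(Add(9, j), Pow(Add(-5, j), -1)) = Mul(Pow(Add(-5, j), -1), Add(9, j)))
Add(-23, Mul(Function('h')(-8, -8), 86)) = Add(-23, Mul(Mul(Pow(Add(-5, -8), -1), Add(9, -8)), 86)) = Add(-23, Mul(Mul(Pow(-13, -1), 1), 86)) = Add(-23, Mul(Mul(Rational(-1, 13), 1), 86)) = Add(-23, Mul(Rational(-1, 13), 86)) = Add(-23, Rational(-86, 13)) = Rational(-385, 13)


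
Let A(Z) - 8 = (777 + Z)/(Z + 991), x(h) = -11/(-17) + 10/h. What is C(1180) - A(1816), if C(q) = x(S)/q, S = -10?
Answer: -251249891/28154210 ≈ -8.9241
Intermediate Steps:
x(h) = 11/17 + 10/h (x(h) = -11*(-1/17) + 10/h = 11/17 + 10/h)
A(Z) = 8 + (777 + Z)/(991 + Z) (A(Z) = 8 + (777 + Z)/(Z + 991) = 8 + (777 + Z)/(991 + Z))
C(q) = -6/(17*q) (C(q) = (11/17 + 10/(-10))/q = (11/17 + 10*(-⅒))/q = (11/17 - 1)/q = -6/(17*q))
C(1180) - A(1816) = -6/17/1180 - (8705 + 9*1816)/(991 + 1816) = -6/17*1/1180 - (8705 + 16344)/2807 = -3/10030 - 25049/2807 = -251249891/28154210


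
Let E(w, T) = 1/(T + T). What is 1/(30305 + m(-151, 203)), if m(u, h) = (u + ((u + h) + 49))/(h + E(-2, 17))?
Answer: 6903/209193715 ≈ 3.2998e-5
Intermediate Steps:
E(w, T) = 1/(2*T)
m(u, h) = (49 + h + 2*u)/(1/34 + h) (m(u, h) = (u + ((u + h) + 49))/(h + (½)/17) = (u + ((h + u) + 49))/(h + (½)*(1/17)) = (u + (49 + h + u))/(h + 1/34) = (49 + h + 2*u)/(1/34 + h))
1/(30305 + m(-151, 203)) = 1/(30305 + 34*(49 + 203 + 2*(-151))/(1 + 34*203)) = 1/(30305 + 34*(49 + 203 - 302)/(1 + 6902)) = 1/(30305 + 34*(-50)/6903) = 1/(30305 + 34*(1/6903)*(-50)) = 1/(30305 - 1700/6903) = 1/(209193715/6903) = 6903/209193715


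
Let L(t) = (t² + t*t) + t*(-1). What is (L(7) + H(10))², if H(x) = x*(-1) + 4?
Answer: 7225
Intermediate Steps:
L(t) = -t + 2*t² (L(t) = (t² + t²) - t = 2*t² - t = -t + 2*t²)
H(x) = 4 - x (H(x) = -x + 4 = 4 - x)
(L(7) + H(10))² = (7*(-1 + 2*7) + (4 - 1*10))² = (7*(-1 + 14) + (4 - 10))² = (7*13 - 6)² = (91 - 6)² = 85² = 7225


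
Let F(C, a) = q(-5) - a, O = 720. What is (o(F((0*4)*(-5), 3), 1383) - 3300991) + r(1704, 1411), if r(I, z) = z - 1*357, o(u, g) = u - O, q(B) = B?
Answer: -3300665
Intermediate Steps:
F(C, a) = -5 - a
o(u, g) = -720 + u (o(u, g) = u - 1*720 = u - 720 = -720 + u)
r(I, z) = -357 + z (r(I, z) = z - 357 = -357 + z)
(o(F((0*4)*(-5), 3), 1383) - 3300991) + r(1704, 1411) = ((-720 + (-5 - 1*3)) - 3300991) + (-357 + 1411) = ((-720 + (-5 - 3)) - 3300991) + 1054 = ((-720 - 8) - 3300991) + 1054 = (-728 - 3300991) + 1054 = -3301719 + 1054 = -3300665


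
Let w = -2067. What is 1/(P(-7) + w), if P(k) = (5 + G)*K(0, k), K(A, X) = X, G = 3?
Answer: -1/2123 ≈ -0.00047103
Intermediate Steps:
P(k) = 8*k (P(k) = (5 + 3)*k = 8*k)
1/(P(-7) + w) = 1/(8*(-7) - 2067) = 1/(-56 - 2067) = 1/(-2123) = -1/2123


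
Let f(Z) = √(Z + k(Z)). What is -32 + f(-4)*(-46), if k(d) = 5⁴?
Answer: -32 - 138*√69 ≈ -1178.3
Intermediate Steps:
k(d) = 625
f(Z) = √(625 + Z) (f(Z) = √(Z + 625) = √(625 + Z))
-32 + f(-4)*(-46) = -32 + √(625 - 4)*(-46) = -32 + √621*(-46) = -32 + (3*√69)*(-46) = -32 - 138*√69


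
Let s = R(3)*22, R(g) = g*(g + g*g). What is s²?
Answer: 627264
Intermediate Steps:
R(g) = g*(g + g²)
s = 792 (s = (3²*(1 + 3))*22 = (9*4)*22 = 36*22 = 792)
s² = 792² = 627264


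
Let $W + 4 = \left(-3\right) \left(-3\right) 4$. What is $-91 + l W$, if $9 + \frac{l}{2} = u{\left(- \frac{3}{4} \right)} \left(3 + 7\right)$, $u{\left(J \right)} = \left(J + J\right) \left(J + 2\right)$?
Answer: $-1867$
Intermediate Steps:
$W = 32$ ($W = -4 + \left(-3\right) \left(-3\right) 4 = -4 + 9 \cdot 4 = -4 + 36 = 32$)
$u{\left(J \right)} = 2 J \left(2 + J\right)$
$l = - \frac{111}{2}$ ($l = -18 + 2 \cdot 2 \left(- \frac{3}{4}\right) \left(2 - \frac{3}{4}\right) \left(3 + 7\right) = -18 + 2 \cdot 2 \left(\left(-3\right) \frac{1}{4}\right) \left(2 - \frac{3}{4}\right) 10 = -18 + 2 \cdot 2 \left(- \frac{3}{4}\right) \left(2 - \frac{3}{4}\right) 10 = -18 + 2 \cdot 2 \left(- \frac{3}{4}\right) \frac{5}{4} \cdot 10 = -18 + 2 \left(\left(- \frac{15}{8}\right) 10\right) = -18 + 2 \left(- \frac{75}{4}\right) = -18 - \frac{75}{2} = - \frac{111}{2} \approx -55.5$)
$-91 + l W = -91 - 1776 = -1867$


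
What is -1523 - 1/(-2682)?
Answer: -4084685/2682 ≈ -1523.0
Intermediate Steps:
-1523 - 1/(-2682) = -1523 - 1*(-1/2682) = -1523 + 1/2682 = -4084685/2682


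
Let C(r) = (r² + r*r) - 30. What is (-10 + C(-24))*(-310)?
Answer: -344720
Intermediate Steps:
C(r) = -30 + 2*r² (C(r) = (r² + r²) - 30 = 2*r² - 30 = -30 + 2*r²)
(-10 + C(-24))*(-310) = (-10 + (-30 + 2*(-24)²))*(-310) = (-10 + (-30 + 2*576))*(-310) = (-10 + (-30 + 1152))*(-310) = (-10 + 1122)*(-310) = 1112*(-310) = -344720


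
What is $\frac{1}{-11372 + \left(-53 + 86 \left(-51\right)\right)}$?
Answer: $- \frac{1}{15811} \approx -6.3247 \cdot 10^{-5}$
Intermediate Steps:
$\frac{1}{-11372 + \left(-53 + 86 \left(-51\right)\right)} = \frac{1}{-11372 - 4439} = \frac{1}{-15811} = - \frac{1}{15811}$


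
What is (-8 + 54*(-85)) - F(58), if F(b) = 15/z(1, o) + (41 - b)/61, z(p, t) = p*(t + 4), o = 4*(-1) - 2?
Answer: -560007/122 ≈ -4590.2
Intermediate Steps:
o = -6 (o = -4 - 2 = -6)
z(p, t) = p*(4 + t)
F(b) = -833/122 - b/61 (F(b) = 15/((1*(4 - 6))) + (41 - b)/61 = 15/((1*(-2))) + (41 - b)*(1/61) = 15/(-2) + (41/61 - b/61) = 15*(-1/2) + (41/61 - b/61) = -15/2 + (41/61 - b/61) = -833/122 - b/61)
(-8 + 54*(-85)) - F(58) = (-8 + 54*(-85)) - (-833/122 - 1/61*58) = (-8 - 4590) - (-833/122 - 58/61) = -4598 - 1*(-949/122) = -4598 + 949/122 = -560007/122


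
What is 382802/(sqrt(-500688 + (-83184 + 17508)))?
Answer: -191401*I*sqrt(141591)/141591 ≈ -508.66*I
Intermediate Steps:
382802/(sqrt(-500688 + (-83184 + 17508))) = 382802/(sqrt(-500688 - 65676)) = 382802/(sqrt(-566364)) = 382802/((2*I*sqrt(141591))) = 382802*(-I*sqrt(141591)/283182) = -191401*I*sqrt(141591)/141591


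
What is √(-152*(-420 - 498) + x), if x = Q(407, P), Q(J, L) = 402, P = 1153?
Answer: √139938 ≈ 374.08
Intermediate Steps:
x = 402
√(-152*(-420 - 498) + x) = √(-152*(-420 - 498) + 402) = √(-152*(-918) + 402) = √(139536 + 402) = √139938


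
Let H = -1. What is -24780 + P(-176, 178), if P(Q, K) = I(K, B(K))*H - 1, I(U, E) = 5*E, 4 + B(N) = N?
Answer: -25651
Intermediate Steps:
B(N) = -4 + N
P(Q, K) = 19 - 5*K (P(Q, K) = (5*(-4 + K))*(-1) - 1 = (-20 + 5*K)*(-1) - 1 = (20 - 5*K) - 1 = 19 - 5*K)
-24780 + P(-176, 178) = -24780 + (19 - 5*178) = -24780 + (19 - 890) = -24780 - 871 = -25651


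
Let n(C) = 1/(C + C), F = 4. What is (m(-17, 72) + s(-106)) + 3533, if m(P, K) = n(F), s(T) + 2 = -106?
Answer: 27401/8 ≈ 3425.1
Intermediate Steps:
s(T) = -108 (s(T) = -2 - 106 = -108)
n(C) = 1/(2*C)
m(P, K) = 1/8 (m(P, K) = (1/2)/4 = (1/2)*(1/4) = 1/8)
(m(-17, 72) + s(-106)) + 3533 = (1/8 - 108) + 3533 = -863/8 + 3533 = 27401/8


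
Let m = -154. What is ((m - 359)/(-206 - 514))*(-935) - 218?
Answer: -14147/16 ≈ -884.19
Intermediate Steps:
((m - 359)/(-206 - 514))*(-935) - 218 = ((-154 - 359)/(-206 - 514))*(-935) - 218 = -513/(-720)*(-935) - 218 = -513*(-1/720)*(-935) - 218 = (57/80)*(-935) - 218 = -10659/16 - 218 = -14147/16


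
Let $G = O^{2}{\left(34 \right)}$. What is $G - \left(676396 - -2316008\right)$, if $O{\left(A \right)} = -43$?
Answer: $-2990555$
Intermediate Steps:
$G = 1849$ ($G = \left(-43\right)^{2} = 1849$)
$G - \left(676396 - -2316008\right) = 1849 - \left(676396 - -2316008\right) = 1849 - \left(676396 + 2316008\right) = 1849 - 2992404 = -2990555$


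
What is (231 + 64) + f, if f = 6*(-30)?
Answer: 115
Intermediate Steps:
f = -180
(231 + 64) + f = (231 + 64) - 180 = 295 - 180 = 115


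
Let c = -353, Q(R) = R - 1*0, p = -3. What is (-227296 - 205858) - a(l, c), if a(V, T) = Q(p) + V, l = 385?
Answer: -433536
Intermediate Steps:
Q(R) = R (Q(R) = R + 0 = R)
a(V, T) = -3 + V
(-227296 - 205858) - a(l, c) = (-227296 - 205858) - (-3 + 385) = -433154 - 1*382 = -433154 - 382 = -433536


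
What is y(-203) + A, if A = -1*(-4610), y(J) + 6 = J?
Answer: 4401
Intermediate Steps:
y(J) = -6 + J
A = 4610
y(-203) + A = (-6 - 203) + 4610 = -209 + 4610 = 4401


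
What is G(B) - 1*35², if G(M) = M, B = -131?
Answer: -1356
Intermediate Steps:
G(B) - 1*35² = -131 - 1*35² = -131 - 1*1225 = -131 - 1225 = -1356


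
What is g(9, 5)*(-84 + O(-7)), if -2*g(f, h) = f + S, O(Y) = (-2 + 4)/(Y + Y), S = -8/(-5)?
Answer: 31217/70 ≈ 445.96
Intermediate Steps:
S = 8/5 (S = -8*(-⅕) = 8/5 ≈ 1.6000)
O(Y) = 1/Y (O(Y) = 2/((2*Y)) = 2*(1/(2*Y)) = 1/Y)
g(f, h) = -⅘ - f/2 (g(f, h) = -(f + 8/5)/2 = -(8/5 + f)/2 = -⅘ - f/2)
g(9, 5)*(-84 + O(-7)) = (-⅘ - ½*9)*(-84 + 1/(-7)) = (-⅘ - 9/2)*(-84 - ⅐) = -53/10*(-589/7) = 31217/70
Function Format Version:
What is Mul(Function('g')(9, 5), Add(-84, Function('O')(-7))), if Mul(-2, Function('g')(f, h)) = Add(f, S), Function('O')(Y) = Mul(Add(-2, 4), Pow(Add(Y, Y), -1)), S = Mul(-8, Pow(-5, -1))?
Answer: Rational(31217, 70) ≈ 445.96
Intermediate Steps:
S = Rational(8, 5) (S = Mul(-8, Rational(-1, 5)) = Rational(8, 5) ≈ 1.6000)
Function('O')(Y) = Pow(Y, -1) (Function('O')(Y) = Mul(2, Pow(Mul(2, Y), -1)) = Mul(2, Mul(Rational(1, 2), Pow(Y, -1))) = Pow(Y, -1))
Function('g')(f, h) = Add(Rational(-4, 5), Mul(Rational(-1, 2), f)) (Function('g')(f, h) = Mul(Rational(-1, 2), Add(f, Rational(8, 5))) = Mul(Rational(-1, 2), Add(Rational(8, 5), f)) = Add(Rational(-4, 5), Mul(Rational(-1, 2), f)))
Mul(Function('g')(9, 5), Add(-84, Function('O')(-7))) = Mul(Add(Rational(-4, 5), Mul(Rational(-1, 2), 9)), Add(-84, Pow(-7, -1))) = Mul(Add(Rational(-4, 5), Rational(-9, 2)), Add(-84, Rational(-1, 7))) = Mul(Rational(-53, 10), Rational(-589, 7)) = Rational(31217, 70)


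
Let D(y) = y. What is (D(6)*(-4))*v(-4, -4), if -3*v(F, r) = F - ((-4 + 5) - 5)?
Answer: 0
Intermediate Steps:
v(F, r) = -4/3 - F/3 (v(F, r) = -(F - ((-4 + 5) - 5))/3 = -(F - (1 - 5))/3 = -(F - 1*(-4))/3 = -(F + 4)/3 = -(4 + F)/3 = -4/3 - F/3)
(D(6)*(-4))*v(-4, -4) = (6*(-4))*(-4/3 - 1/3*(-4)) = -24*(-4/3 + 4/3) = -24*0 = 0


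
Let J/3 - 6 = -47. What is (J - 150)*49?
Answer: -13377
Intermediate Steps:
J = -123 (J = 18 + 3*(-47) = 18 - 141 = -123)
(J - 150)*49 = (-123 - 150)*49 = -273*49 = -13377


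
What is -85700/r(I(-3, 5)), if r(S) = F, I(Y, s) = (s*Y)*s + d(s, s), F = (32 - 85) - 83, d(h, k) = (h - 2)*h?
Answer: 21425/34 ≈ 630.15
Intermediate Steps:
d(h, k) = h*(-2 + h) (d(h, k) = (-2 + h)*h = h*(-2 + h))
F = -136 (F = -53 - 83 = -136)
I(Y, s) = Y*s**2 + s*(-2 + s) (I(Y, s) = (s*Y)*s + s*(-2 + s) = (Y*s)*s + s*(-2 + s) = Y*s**2 + s*(-2 + s))
r(S) = -136
-85700/r(I(-3, 5)) = -85700/(-136) = -85700*(-1/136) = 21425/34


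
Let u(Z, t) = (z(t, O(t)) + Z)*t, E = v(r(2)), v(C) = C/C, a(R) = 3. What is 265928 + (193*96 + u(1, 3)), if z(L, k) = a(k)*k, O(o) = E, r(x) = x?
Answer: 284468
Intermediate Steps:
v(C) = 1
E = 1
O(o) = 1
z(L, k) = 3*k
u(Z, t) = t*(3 + Z) (u(Z, t) = (3*1 + Z)*t = (3 + Z)*t = t*(3 + Z))
265928 + (193*96 + u(1, 3)) = 265928 + (193*96 + 3*(3 + 1)) = 265928 + (18528 + 3*4) = 265928 + (18528 + 12) = 265928 + 18540 = 284468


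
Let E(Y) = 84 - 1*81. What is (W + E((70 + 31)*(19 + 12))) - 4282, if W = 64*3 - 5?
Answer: -4092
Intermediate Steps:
E(Y) = 3 (E(Y) = 84 - 81 = 3)
W = 187 (W = 192 - 5 = 187)
(W + E((70 + 31)*(19 + 12))) - 4282 = (187 + 3) - 4282 = 190 - 4282 = -4092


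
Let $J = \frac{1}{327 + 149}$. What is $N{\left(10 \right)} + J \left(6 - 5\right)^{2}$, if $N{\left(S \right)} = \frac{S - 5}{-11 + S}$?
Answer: $- \frac{2379}{476} \approx -4.9979$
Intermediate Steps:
$N{\left(S \right)} = \frac{-5 + S}{-11 + S}$
$J = \frac{1}{476} \approx 0.0021008$
$N{\left(10 \right)} + J \left(6 - 5\right)^{2} = \frac{-5 + 10}{-11 + 10} + \frac{\left(6 - 5\right)^{2}}{476} = \frac{1}{-1} \cdot 5 + \frac{1^{2}}{476} = \left(-1\right) 5 + \frac{1}{476} \cdot 1 = -5 + \frac{1}{476} = - \frac{2379}{476}$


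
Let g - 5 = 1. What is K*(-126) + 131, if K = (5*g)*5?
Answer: -18769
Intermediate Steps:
g = 6 (g = 5 + 1 = 6)
K = 150 (K = (5*6)*5 = 30*5 = 150)
K*(-126) + 131 = 150*(-126) + 131 = -18900 + 131 = -18769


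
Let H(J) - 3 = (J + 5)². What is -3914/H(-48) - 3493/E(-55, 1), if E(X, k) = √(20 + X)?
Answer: -1957/926 + 499*I*√35/5 ≈ -2.1134 + 590.42*I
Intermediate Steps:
H(J) = 3 + (5 + J)² (H(J) = 3 + (J + 5)² = 3 + (5 + J)²)
-3914/H(-48) - 3493/E(-55, 1) = -3914/(3 + (5 - 48)²) - 3493/√(20 - 55) = -3914/(3 + (-43)²) - 3493*(-I*√35/35) = -3914/(3 + 1849) - 3493*(-I*√35/35) = -3914/1852 - (-499)*I*√35/5 = -3914*1/1852 + 499*I*√35/5 = -1957/926 + 499*I*√35/5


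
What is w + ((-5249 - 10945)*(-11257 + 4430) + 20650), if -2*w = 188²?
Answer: 110559416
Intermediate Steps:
w = -17672 (w = -½*188² = -½*35344 = -17672)
w + ((-5249 - 10945)*(-11257 + 4430) + 20650) = -17672 + ((-5249 - 10945)*(-11257 + 4430) + 20650) = -17672 + (-16194*(-6827) + 20650) = -17672 + (110556438 + 20650) = -17672 + 110577088 = 110559416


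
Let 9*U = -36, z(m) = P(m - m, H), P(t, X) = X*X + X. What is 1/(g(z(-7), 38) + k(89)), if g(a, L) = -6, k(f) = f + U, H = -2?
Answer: 1/79 ≈ 0.012658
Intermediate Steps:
P(t, X) = X + X² (P(t, X) = X² + X = X + X²)
z(m) = 2 (z(m) = -2*(1 - 2) = -2*(-1) = 2)
U = -4 (U = (⅑)*(-36) = -4)
k(f) = -4 + f (k(f) = f - 4 = -4 + f)
1/(g(z(-7), 38) + k(89)) = 1/(-6 + (-4 + 89)) = 1/(-6 + 85) = 1/79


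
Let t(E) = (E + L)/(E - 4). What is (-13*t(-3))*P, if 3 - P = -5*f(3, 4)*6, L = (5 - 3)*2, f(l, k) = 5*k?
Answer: 7839/7 ≈ 1119.9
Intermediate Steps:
L = 4 (L = 2*2 = 4)
P = 603 (P = 3 - (-25*4)*6 = 3 - (-5*20)*6 = 3 - (-100)*6 = 3 - 1*(-600) = 3 + 600 = 603)
t(E) = (4 + E)/(-4 + E) (t(E) = (E + 4)/(E - 4) = (4 + E)/(-4 + E))
(-13*t(-3))*P = -13*(4 - 3)/(-4 - 3)*603 = -13/(-7)*603 = -(-13)/7*603 = -13*(-⅐)*603 = (13/7)*603 = 7839/7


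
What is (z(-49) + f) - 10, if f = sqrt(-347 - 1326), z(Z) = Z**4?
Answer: 5764791 + I*sqrt(1673) ≈ 5.7648e+6 + 40.902*I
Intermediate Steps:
f = I*sqrt(1673) (f = sqrt(-1673) = I*sqrt(1673) ≈ 40.902*I)
(z(-49) + f) - 10 = ((-49)**4 + I*sqrt(1673)) - 10 = (5764801 + I*sqrt(1673)) - 10 = 5764791 + I*sqrt(1673)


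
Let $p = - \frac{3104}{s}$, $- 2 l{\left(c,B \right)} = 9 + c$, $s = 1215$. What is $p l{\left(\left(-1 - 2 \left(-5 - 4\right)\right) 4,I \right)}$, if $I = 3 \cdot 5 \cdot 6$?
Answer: $\frac{119504}{1215} \approx 98.357$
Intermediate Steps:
$I = 90$ ($I = 15 \cdot 6 = 90$)
$l{\left(c,B \right)} = - \frac{9}{2} - \frac{c}{2}$ ($l{\left(c,B \right)} = - \frac{9 + c}{2} = - \frac{9}{2} - \frac{c}{2}$)
$p = - \frac{3104}{1215} \approx -2.5547$
$p l{\left(\left(-1 - 2 \left(-5 - 4\right)\right) 4,I \right)} = - \frac{3104 \left(- \frac{9}{2} - \frac{\left(-1 - 2 \left(-5 - 4\right)\right) 4}{2}\right)}{1215} = - \frac{3104 \left(- \frac{9}{2} - \frac{\left(-1 - -18\right) 4}{2}\right)}{1215} = - \frac{3104 \left(- \frac{9}{2} - \frac{\left(-1 + 18\right) 4}{2}\right)}{1215} = - \frac{3104 \left(- \frac{9}{2} - \frac{17 \cdot 4}{2}\right)}{1215} = - \frac{3104 \left(- \frac{9}{2} - 34\right)}{1215} = \left(- \frac{3104}{1215}\right) \left(- \frac{77}{2}\right) = \frac{119504}{1215}$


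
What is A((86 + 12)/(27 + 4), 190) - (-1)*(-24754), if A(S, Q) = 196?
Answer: -24558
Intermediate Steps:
A((86 + 12)/(27 + 4), 190) - (-1)*(-24754) = 196 - (-1)*(-24754) = 196 - 1*24754 = 196 - 24754 = -24558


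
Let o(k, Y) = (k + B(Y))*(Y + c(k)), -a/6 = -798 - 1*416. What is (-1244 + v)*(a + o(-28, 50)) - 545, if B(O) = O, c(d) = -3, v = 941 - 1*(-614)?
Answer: 2586353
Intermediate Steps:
v = 1555 (v = 941 + 614 = 1555)
a = 7284 (a = -6*(-798 - 1*416) = -6*(-798 - 416) = -6*(-1214) = 7284)
o(k, Y) = (-3 + Y)*(Y + k) (o(k, Y) = (k + Y)*(Y - 3) = (Y + k)*(-3 + Y) = (-3 + Y)*(Y + k))
(-1244 + v)*(a + o(-28, 50)) - 545 = (-1244 + 1555)*(7284 + (50**2 - 3*50 - 3*(-28) + 50*(-28))) - 545 = 311*(7284 + (2500 - 150 + 84 - 1400)) - 545 = 311*(7284 + 1034) - 545 = 311*8318 - 545 = 2586898 - 545 = 2586353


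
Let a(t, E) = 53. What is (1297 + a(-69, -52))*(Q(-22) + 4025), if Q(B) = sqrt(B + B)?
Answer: 5433750 + 2700*I*sqrt(11) ≈ 5.4338e+6 + 8954.9*I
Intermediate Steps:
Q(B) = sqrt(2)*sqrt(B) (Q(B) = sqrt(2*B) = sqrt(2)*sqrt(B))
(1297 + a(-69, -52))*(Q(-22) + 4025) = (1297 + 53)*(sqrt(2)*sqrt(-22) + 4025) = 1350*(sqrt(2)*(I*sqrt(22)) + 4025) = 1350*(2*I*sqrt(11) + 4025) = 1350*(4025 + 2*I*sqrt(11)) = 5433750 + 2700*I*sqrt(11)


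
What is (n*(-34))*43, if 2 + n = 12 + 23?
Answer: -48246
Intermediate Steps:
n = 33 (n = -2 + (12 + 23) = -2 + 35 = 33)
(n*(-34))*43 = (33*(-34))*43 = -1122*43 = -48246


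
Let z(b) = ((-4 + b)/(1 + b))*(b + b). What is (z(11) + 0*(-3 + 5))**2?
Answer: 5929/36 ≈ 164.69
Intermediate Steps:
z(b) = 2*b*(-4 + b)/(1 + b) (z(b) = ((-4 + b)/(1 + b))*(2*b) = 2*b*(-4 + b)/(1 + b))
(z(11) + 0*(-3 + 5))**2 = (2*11*(-4 + 11)/(1 + 11) + 0*(-3 + 5))**2 = (2*11*7/12 + 0*2)**2 = (2*11*(1/12)*7 + 0)**2 = (77/6 + 0)**2 = (77/6)**2 = 5929/36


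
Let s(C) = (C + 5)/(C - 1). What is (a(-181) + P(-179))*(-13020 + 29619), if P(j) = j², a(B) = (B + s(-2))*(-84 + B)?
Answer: 1332418329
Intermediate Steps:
s(C) = (5 + C)/(-1 + C)
a(B) = (-1 + B)*(-84 + B) (a(B) = (B + (5 - 2)/(-1 - 2))*(-84 + B) = (B + 3/(-3))*(-84 + B) = (B - ⅓*3)*(-84 + B) = (B - 1)*(-84 + B) = (-1 + B)*(-84 + B))
(a(-181) + P(-179))*(-13020 + 29619) = ((84 + (-181)² - 85*(-181)) + (-179)²)*(-13020 + 29619) = ((84 + 32761 + 15385) + 32041)*16599 = (48230 + 32041)*16599 = 80271*16599 = 1332418329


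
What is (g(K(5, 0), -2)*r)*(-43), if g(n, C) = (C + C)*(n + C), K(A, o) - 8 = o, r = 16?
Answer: 16512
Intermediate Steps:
K(A, o) = 8 + o
g(n, C) = 2*C*(C + n) (g(n, C) = (2*C)*(C + n) = 2*C*(C + n))
(g(K(5, 0), -2)*r)*(-43) = ((2*(-2)*(-2 + (8 + 0)))*16)*(-43) = ((2*(-2)*(-2 + 8))*16)*(-43) = ((2*(-2)*6)*16)*(-43) = -24*16*(-43) = -384*(-43) = 16512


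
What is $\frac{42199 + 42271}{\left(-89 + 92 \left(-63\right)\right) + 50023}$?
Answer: $\frac{42235}{22069} \approx 1.9138$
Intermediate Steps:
$\frac{42199 + 42271}{\left(-89 + 92 \left(-63\right)\right) + 50023} = \frac{84470}{\left(-89 - 5796\right) + 50023} = \frac{84470}{-5885 + 50023} = \frac{84470}{44138} = 84470 \cdot \frac{1}{44138} = \frac{42235}{22069}$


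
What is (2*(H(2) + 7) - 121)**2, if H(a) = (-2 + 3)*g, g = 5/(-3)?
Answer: 109561/9 ≈ 12173.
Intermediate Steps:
g = -5/3 (g = 5*(-1/3) = -5/3 ≈ -1.6667)
H(a) = -5/3 (H(a) = (-2 + 3)*(-5/3) = 1*(-5/3) = -5/3)
(2*(H(2) + 7) - 121)**2 = (2*(-5/3 + 7) - 121)**2 = (2*(16/3) - 121)**2 = (32/3 - 121)**2 = (-331/3)**2 = 109561/9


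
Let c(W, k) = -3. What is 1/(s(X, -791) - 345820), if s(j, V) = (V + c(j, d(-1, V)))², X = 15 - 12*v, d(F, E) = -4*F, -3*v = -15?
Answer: 1/284616 ≈ 3.5135e-6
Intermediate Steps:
v = 5 (v = -⅓*(-15) = 5)
X = -45 (X = 15 - 12*5 = 15 - 60 = -45)
s(j, V) = (-3 + V)² (s(j, V) = (V - 3)² = (-3 + V)²)
1/(s(X, -791) - 345820) = 1/((-3 - 791)² - 345820) = 1/((-794)² - 345820) = 1/(630436 - 345820) = 1/284616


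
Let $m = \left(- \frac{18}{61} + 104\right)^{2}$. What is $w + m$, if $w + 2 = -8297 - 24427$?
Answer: $- \frac{81755170}{3721} \approx -21971.0$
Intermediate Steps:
$w = -32726$ ($w = -2 - 32724 = -32726$)
$m = \frac{40018276}{3721}$ ($m = \left(\left(-18\right) \frac{1}{61} + 104\right)^{2} = \left(- \frac{18}{61} + 104\right)^{2} = \left(\frac{6326}{61}\right)^{2} = \frac{40018276}{3721} \approx 10755.0$)
$w + m = -32726 + \frac{40018276}{3721} = - \frac{81755170}{3721}$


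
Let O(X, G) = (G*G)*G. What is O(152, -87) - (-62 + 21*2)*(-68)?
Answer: -659863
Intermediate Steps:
O(X, G) = G³ (O(X, G) = G²*G = G³)
O(152, -87) - (-62 + 21*2)*(-68) = (-87)³ - (-62 + 21*2)*(-68) = -658503 - (-62 + 42)*(-68) = -658503 - (-20)*(-68) = -658503 - 1*1360 = -658503 - 1360 = -659863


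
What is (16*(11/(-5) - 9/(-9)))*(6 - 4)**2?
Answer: -384/5 ≈ -76.800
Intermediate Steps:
(16*(11/(-5) - 9/(-9)))*(6 - 4)**2 = (16*(11*(-1/5) - 9*(-1/9)))*2**2 = (16*(-11/5 + 1))*4 = (16*(-6/5))*4 = -96/5*4 = -384/5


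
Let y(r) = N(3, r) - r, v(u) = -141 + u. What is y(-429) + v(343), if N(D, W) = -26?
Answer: 605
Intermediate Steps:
y(r) = -26 - r
y(-429) + v(343) = (-26 - 1*(-429)) + (-141 + 343) = (-26 + 429) + 202 = 403 + 202 = 605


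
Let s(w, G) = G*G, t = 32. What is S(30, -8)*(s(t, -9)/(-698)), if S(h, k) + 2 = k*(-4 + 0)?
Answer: -1215/349 ≈ -3.4814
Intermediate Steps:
s(w, G) = G²
S(h, k) = -2 - 4*k (S(h, k) = -2 + k*(-4 + 0) = -2 + k*(-4) = -2 - 4*k)
S(30, -8)*(s(t, -9)/(-698)) = (-2 - 4*(-8))*((-9)²/(-698)) = (-2 + 32)*(81*(-1/698)) = 30*(-81/698) = -1215/349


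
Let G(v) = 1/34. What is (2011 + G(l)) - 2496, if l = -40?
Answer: -16489/34 ≈ -484.97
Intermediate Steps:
G(v) = 1/34
(2011 + G(l)) - 2496 = (2011 + 1/34) - 2496 = 68375/34 - 2496 = -16489/34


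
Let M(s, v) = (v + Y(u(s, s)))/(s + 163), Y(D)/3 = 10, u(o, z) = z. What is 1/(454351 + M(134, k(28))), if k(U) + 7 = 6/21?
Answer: 2079/944595892 ≈ 2.2009e-6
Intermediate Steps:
k(U) = -47/7 (k(U) = -7 + 6/21 = -7 + 6*(1/21) = -7 + 2/7 = -47/7)
Y(D) = 30 (Y(D) = 3*10 = 30)
M(s, v) = (30 + v)/(163 + s) (M(s, v) = (v + 30)/(s + 163) = (30 + v)/(163 + s))
1/(454351 + M(134, k(28))) = 1/(454351 + (30 - 47/7)/(163 + 134)) = 1/(454351 + (163/7)/297) = 1/(454351 + (1/297)*(163/7)) = 1/(454351 + 163/2079) = 1/(944595892/2079) = 2079/944595892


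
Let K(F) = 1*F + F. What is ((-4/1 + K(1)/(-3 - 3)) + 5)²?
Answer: 4/9 ≈ 0.44444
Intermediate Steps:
K(F) = 2*F (K(F) = F + F = 2*F)
((-4/1 + K(1)/(-3 - 3)) + 5)² = ((-4/1 + (2*1)/(-3 - 3)) + 5)² = ((-4*1 + 2/(-6)) + 5)² = ((-4 - ⅙*2) + 5)² = ((-4 - ⅓) + 5)² = (-13/3 + 5)² = (⅔)² = 4/9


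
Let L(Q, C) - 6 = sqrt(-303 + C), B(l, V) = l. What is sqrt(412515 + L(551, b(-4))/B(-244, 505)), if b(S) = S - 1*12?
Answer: sqrt(6139872894 - 61*I*sqrt(319))/122 ≈ 642.27 - 5.6984e-5*I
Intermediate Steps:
b(S) = -12 + S (b(S) = S - 12 = -12 + S)
L(Q, C) = 6 + sqrt(-303 + C)
sqrt(412515 + L(551, b(-4))/B(-244, 505)) = sqrt(412515 + (6 + sqrt(-303 + (-12 - 4)))/(-244)) = sqrt(412515 + (6 + sqrt(-303 - 16))*(-1/244)) = sqrt(412515 + (6 + sqrt(-319))*(-1/244)) = sqrt(412515 + (6 + I*sqrt(319))*(-1/244)) = sqrt(412515 + (-3/122 - I*sqrt(319)/244)) = sqrt(50326827/122 - I*sqrt(319)/244)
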